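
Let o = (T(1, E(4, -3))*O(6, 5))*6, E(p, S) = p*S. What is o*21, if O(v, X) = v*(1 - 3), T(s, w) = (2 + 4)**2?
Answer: -54432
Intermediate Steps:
E(p, S) = S*p
T(s, w) = 36 (T(s, w) = 6**2 = 36)
O(v, X) = -2*v (O(v, X) = v*(-2) = -2*v)
o = -2592 (o = (36*(-2*6))*6 = (36*(-12))*6 = -432*6 = -2592)
o*21 = -2592*21 = -54432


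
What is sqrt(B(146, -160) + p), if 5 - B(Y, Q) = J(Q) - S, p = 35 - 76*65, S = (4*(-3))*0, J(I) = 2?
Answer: I*sqrt(4902) ≈ 70.014*I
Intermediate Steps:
S = 0 (S = -12*0 = 0)
p = -4905 (p = 35 - 4940 = -4905)
B(Y, Q) = 3 (B(Y, Q) = 5 - (2 - 1*0) = 5 - (2 + 0) = 5 - 1*2 = 5 - 2 = 3)
sqrt(B(146, -160) + p) = sqrt(3 - 4905) = sqrt(-4902) = I*sqrt(4902)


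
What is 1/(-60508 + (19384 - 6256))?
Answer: -1/47380 ≈ -2.1106e-5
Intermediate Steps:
1/(-60508 + (19384 - 6256)) = 1/(-60508 + 13128) = 1/(-47380) = -1/47380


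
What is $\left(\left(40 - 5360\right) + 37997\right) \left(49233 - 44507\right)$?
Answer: $154431502$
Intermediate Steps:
$\left(\left(40 - 5360\right) + 37997\right) \left(49233 - 44507\right) = \left(\left(40 - 5360\right) + 37997\right) 4726 = \left(-5320 + 37997\right) 4726 = 32677 \cdot 4726 = 154431502$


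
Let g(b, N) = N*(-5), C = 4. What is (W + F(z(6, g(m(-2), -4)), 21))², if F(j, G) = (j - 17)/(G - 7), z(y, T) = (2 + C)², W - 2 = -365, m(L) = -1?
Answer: 25633969/196 ≈ 1.3079e+5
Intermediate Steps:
W = -363 (W = 2 - 365 = -363)
g(b, N) = -5*N
z(y, T) = 36 (z(y, T) = (2 + 4)² = 6² = 36)
F(j, G) = (-17 + j)/(-7 + G)
(W + F(z(6, g(m(-2), -4)), 21))² = (-363 + (-17 + 36)/(-7 + 21))² = (-363 + 19/14)² = (-5063/14)² = 25633969/196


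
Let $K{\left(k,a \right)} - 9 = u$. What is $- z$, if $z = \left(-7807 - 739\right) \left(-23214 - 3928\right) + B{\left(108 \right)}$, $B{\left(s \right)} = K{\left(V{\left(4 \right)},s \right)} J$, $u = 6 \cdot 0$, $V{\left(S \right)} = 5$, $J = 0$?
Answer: $-231955532$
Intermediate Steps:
$u = 0$
$K{\left(k,a \right)} = 9$ ($K{\left(k,a \right)} = 9 + 0 = 9$)
$B{\left(s \right)} = 0$ ($B{\left(s \right)} = 9 \cdot 0 = 0$)
$z = 231955532$ ($z = \left(-7807 - 739\right) \left(-23214 - 3928\right) + 0 = \left(-8546\right) \left(-27142\right) + 0 = 231955532 + 0 = 231955532$)
$- z = \left(-1\right) 231955532 = -231955532$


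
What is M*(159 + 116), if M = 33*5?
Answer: 45375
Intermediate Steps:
M = 165
M*(159 + 116) = 165*(159 + 116) = 165*275 = 45375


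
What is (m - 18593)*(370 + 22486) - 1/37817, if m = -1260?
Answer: -17159848273257/37817 ≈ -4.5376e+8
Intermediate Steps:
(m - 18593)*(370 + 22486) - 1/37817 = (-1260 - 18593)*(370 + 22486) - 1/37817 = -19853*22856 - 1*1/37817 = -453760168 - 1/37817 = -17159848273257/37817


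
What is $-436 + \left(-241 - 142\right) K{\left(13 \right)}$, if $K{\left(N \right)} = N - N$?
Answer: $-436$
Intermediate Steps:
$K{\left(N \right)} = 0$
$-436 + \left(-241 - 142\right) K{\left(13 \right)} = -436 + \left(-241 - 142\right) 0 = -436 - 0 = -436 + 0 = -436$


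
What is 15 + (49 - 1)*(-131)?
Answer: -6273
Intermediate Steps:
15 + (49 - 1)*(-131) = 15 + 48*(-131) = 15 - 6288 = -6273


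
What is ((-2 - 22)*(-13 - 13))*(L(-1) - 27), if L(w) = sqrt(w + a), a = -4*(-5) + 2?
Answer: -16848 + 624*sqrt(21) ≈ -13988.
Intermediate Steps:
a = 22 (a = 20 + 2 = 22)
L(w) = sqrt(22 + w) (L(w) = sqrt(w + 22) = sqrt(22 + w))
((-2 - 22)*(-13 - 13))*(L(-1) - 27) = ((-2 - 22)*(-13 - 13))*(sqrt(22 - 1) - 27) = (-24*(-26))*(sqrt(21) - 27) = 624*(-27 + sqrt(21)) = -16848 + 624*sqrt(21)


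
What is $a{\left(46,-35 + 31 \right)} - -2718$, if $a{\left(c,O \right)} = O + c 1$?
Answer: $2760$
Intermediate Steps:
$a{\left(c,O \right)} = O + c$
$a{\left(46,-35 + 31 \right)} - -2718 = \left(\left(-35 + 31\right) + 46\right) - -2718 = \left(-4 + 46\right) + 2718 = 42 + 2718 = 2760$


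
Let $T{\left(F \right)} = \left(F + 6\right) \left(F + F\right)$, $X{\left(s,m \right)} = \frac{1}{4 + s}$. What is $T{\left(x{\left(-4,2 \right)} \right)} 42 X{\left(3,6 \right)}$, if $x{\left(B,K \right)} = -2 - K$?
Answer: $-96$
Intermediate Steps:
$T{\left(F \right)} = 2 F \left(6 + F\right)$ ($T{\left(F \right)} = \left(6 + F\right) 2 F = 2 F \left(6 + F\right)$)
$T{\left(x{\left(-4,2 \right)} \right)} 42 X{\left(3,6 \right)} = \frac{2 \left(-2 - 2\right) \left(6 - 4\right) 42}{4 + 3} = \frac{2 \left(-2 - 2\right) \left(6 - 4\right) 42}{7} = 2 \left(-4\right) \left(6 - 4\right) 42 \cdot \frac{1}{7} = 2 \left(-4\right) 2 \cdot 42 \cdot \frac{1}{7} = \left(-16\right) 42 \cdot \frac{1}{7} = \left(-672\right) \frac{1}{7} = -96$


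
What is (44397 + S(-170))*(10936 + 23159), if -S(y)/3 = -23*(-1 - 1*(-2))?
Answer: 1516068270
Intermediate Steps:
S(y) = 69 (S(y) = -(-69)*(-1 - 1*(-2)) = -(-69)*(-1 + 2) = -(-69) = -3*(-23) = 69)
(44397 + S(-170))*(10936 + 23159) = (44397 + 69)*(10936 + 23159) = 44466*34095 = 1516068270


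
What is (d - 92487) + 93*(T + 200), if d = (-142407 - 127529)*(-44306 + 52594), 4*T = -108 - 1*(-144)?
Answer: -2237302618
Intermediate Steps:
T = 9 (T = (-108 - 1*(-144))/4 = (-108 + 144)/4 = (¼)*36 = 9)
d = -2237229568 (d = -269936*8288 = -2237229568)
(d - 92487) + 93*(T + 200) = (-2237229568 - 92487) + 93*(9 + 200) = -2237322055 + 93*209 = -2237322055 + 19437 = -2237302618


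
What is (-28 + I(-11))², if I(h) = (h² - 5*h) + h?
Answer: 18769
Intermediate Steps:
I(h) = h² - 4*h
(-28 + I(-11))² = (-28 - 11*(-4 - 11))² = (-28 - 11*(-15))² = (-28 + 165)² = 137² = 18769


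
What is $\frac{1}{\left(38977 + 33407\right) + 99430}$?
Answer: $\frac{1}{171814} \approx 5.8202 \cdot 10^{-6}$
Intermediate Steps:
$\frac{1}{\left(38977 + 33407\right) + 99430} = \frac{1}{72384 + 99430} = \frac{1}{171814}$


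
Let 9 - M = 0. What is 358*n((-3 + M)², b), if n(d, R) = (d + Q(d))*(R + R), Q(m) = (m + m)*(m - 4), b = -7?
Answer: -11728080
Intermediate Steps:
M = 9 (M = 9 - 1*0 = 9 + 0 = 9)
Q(m) = 2*m*(-4 + m) (Q(m) = (2*m)*(-4 + m) = 2*m*(-4 + m))
n(d, R) = 2*R*(d + 2*d*(-4 + d)) (n(d, R) = (d + 2*d*(-4 + d))*(R + R) = (d + 2*d*(-4 + d))*(2*R) = 2*R*(d + 2*d*(-4 + d)))
358*n((-3 + M)², b) = 358*(2*(-7)*(-3 + 9)²*(-7 + 2*(-3 + 9)²)) = 358*(2*(-7)*6²*(-7 + 2*6²)) = 358*(2*(-7)*36*(-7 + 2*36)) = 358*(2*(-7)*36*(-7 + 72)) = 358*(2*(-7)*36*65) = 358*(-32760) = -11728080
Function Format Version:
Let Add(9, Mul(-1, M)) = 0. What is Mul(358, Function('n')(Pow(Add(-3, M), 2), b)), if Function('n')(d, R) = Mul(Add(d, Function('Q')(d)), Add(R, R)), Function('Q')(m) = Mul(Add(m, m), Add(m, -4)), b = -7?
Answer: -11728080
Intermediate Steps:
M = 9 (M = Add(9, Mul(-1, 0)) = Add(9, 0) = 9)
Function('Q')(m) = Mul(2, m, Add(-4, m)) (Function('Q')(m) = Mul(Mul(2, m), Add(-4, m)) = Mul(2, m, Add(-4, m)))
Function('n')(d, R) = Mul(2, R, Add(d, Mul(2, d, Add(-4, d)))) (Function('n')(d, R) = Mul(Add(d, Mul(2, d, Add(-4, d))), Add(R, R)) = Mul(Add(d, Mul(2, d, Add(-4, d))), Mul(2, R)) = Mul(2, R, Add(d, Mul(2, d, Add(-4, d)))))
Mul(358, Function('n')(Pow(Add(-3, M), 2), b)) = Mul(358, Mul(2, -7, Pow(Add(-3, 9), 2), Add(-7, Mul(2, Pow(Add(-3, 9), 2))))) = Mul(358, Mul(2, -7, Pow(6, 2), Add(-7, Mul(2, Pow(6, 2))))) = Mul(358, Mul(2, -7, 36, Add(-7, Mul(2, 36)))) = Mul(358, Mul(2, -7, 36, Add(-7, 72))) = Mul(358, Mul(2, -7, 36, 65)) = Mul(358, -32760) = -11728080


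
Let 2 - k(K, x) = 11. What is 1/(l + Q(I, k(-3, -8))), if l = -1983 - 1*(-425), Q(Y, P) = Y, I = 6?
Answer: -1/1552 ≈ -0.00064433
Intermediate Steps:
k(K, x) = -9 (k(K, x) = 2 - 1*11 = 2 - 11 = -9)
l = -1558 (l = -1983 + 425 = -1558)
1/(l + Q(I, k(-3, -8))) = 1/(-1558 + 6) = 1/(-1552) = -1/1552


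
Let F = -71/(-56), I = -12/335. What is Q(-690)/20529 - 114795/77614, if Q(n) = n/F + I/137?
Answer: -868534786269867/576884771228030 ≈ -1.5056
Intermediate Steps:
I = -12/335 (I = -12*1/335 = -12/335 ≈ -0.035821)
F = 71/56 (F = -71*(-1/56) = 71/56 ≈ 1.2679)
Q(n) = -12/45895 + 56*n/71 (Q(n) = n/(71/56) - 12/335/137 = n*(56/71) - 12/335*1/137 = 56*n/71 - 12/45895 = -12/45895 + 56*n/71)
Q(-690)/20529 - 114795/77614 = (-12/45895 + (56/71)*(-690))/20529 - 114795/77614 = (-12/45895 - 38640/71)*(1/20529) - 114795*1/77614 = -1773383652/3258545*1/20529 - 114795/77614 = -197042628/7432741145 - 114795/77614 = -868534786269867/576884771228030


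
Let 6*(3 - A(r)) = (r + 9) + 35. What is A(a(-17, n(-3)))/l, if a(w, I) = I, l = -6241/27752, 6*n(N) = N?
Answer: 117946/6241 ≈ 18.899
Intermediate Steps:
n(N) = N/6
l = -6241/27752 (l = -6241*1/27752 = -6241/27752 ≈ -0.22488)
A(r) = -13/3 - r/6 (A(r) = 3 - ((r + 9) + 35)/6 = 3 - ((9 + r) + 35)/6 = 3 - (44 + r)/6 = 3 + (-22/3 - r/6) = -13/3 - r/6)
A(a(-17, n(-3)))/l = (-13/3 - (-3)/36)/(-6241/27752) = (-13/3 - 1/6*(-1/2))*(-27752/6241) = (-13/3 + 1/12)*(-27752/6241) = -17/4*(-27752/6241) = 117946/6241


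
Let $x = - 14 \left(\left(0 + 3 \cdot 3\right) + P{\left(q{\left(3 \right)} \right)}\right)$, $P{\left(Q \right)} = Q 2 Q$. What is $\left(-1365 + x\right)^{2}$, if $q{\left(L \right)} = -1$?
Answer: $2307361$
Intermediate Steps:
$P{\left(Q \right)} = 2 Q^{2}$ ($P{\left(Q \right)} = 2 Q Q = 2 Q^{2}$)
$x = -154$ ($x = - 14 \left(\left(0 + 3 \cdot 3\right) + 2 \left(-1\right)^{2}\right) = - 14 \left(\left(0 + 9\right) + 2 \cdot 1\right) = - 14 \left(9 + 2\right) = \left(-14\right) 11 = -154$)
$\left(-1365 + x\right)^{2} = \left(-1365 - 154\right)^{2} = \left(-1519\right)^{2} = 2307361$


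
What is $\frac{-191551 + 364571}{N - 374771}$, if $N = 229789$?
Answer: $- \frac{86510}{72491} \approx -1.1934$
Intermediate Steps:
$\frac{-191551 + 364571}{N - 374771} = \frac{-191551 + 364571}{229789 - 374771} = \frac{173020}{-144982} = 173020 \left(- \frac{1}{144982}\right) = - \frac{86510}{72491}$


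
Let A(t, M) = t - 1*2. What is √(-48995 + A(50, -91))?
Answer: I*√48947 ≈ 221.24*I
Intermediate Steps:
A(t, M) = -2 + t (A(t, M) = t - 2 = -2 + t)
√(-48995 + A(50, -91)) = √(-48995 + (-2 + 50)) = √(-48995 + 48) = √(-48947) = I*√48947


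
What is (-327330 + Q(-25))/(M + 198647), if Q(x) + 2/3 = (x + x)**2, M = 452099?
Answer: -487246/976119 ≈ -0.49917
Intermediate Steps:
Q(x) = -2/3 + 4*x**2 (Q(x) = -2/3 + (x + x)**2 = -2/3 + (2*x)**2 = -2/3 + 4*x**2)
(-327330 + Q(-25))/(M + 198647) = (-327330 + (-2/3 + 4*(-25)**2))/(452099 + 198647) = (-327330 + (-2/3 + 4*625))/650746 = (-327330 + (-2/3 + 2500))*(1/650746) = (-327330 + 7498/3)*(1/650746) = -974492/3*1/650746 = -487246/976119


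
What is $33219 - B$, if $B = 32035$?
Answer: $1184$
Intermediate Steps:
$33219 - B = 33219 - 32035 = 1184$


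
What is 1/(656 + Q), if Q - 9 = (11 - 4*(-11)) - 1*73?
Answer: 1/647 ≈ 0.0015456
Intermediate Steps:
Q = -9 (Q = 9 + ((11 - 4*(-11)) - 1*73) = 9 + ((11 + 44) - 73) = 9 + (55 - 73) = 9 - 18 = -9)
1/(656 + Q) = 1/(656 - 9) = 1/647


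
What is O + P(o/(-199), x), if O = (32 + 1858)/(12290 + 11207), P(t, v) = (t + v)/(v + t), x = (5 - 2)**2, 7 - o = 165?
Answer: 25387/23497 ≈ 1.0804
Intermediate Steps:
o = -158 (o = 7 - 1*165 = 7 - 165 = -158)
x = 9 (x = 3**2 = 9)
P(t, v) = 1 (P(t, v) = (t + v)/(t + v) = 1)
O = 1890/23497 ≈ 0.080436
O + P(o/(-199), x) = 1890/23497 + 1 = 25387/23497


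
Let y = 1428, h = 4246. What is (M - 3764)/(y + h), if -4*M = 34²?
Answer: -4053/5674 ≈ -0.71431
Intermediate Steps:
M = -289 (M = -¼*34² = -¼*1156 = -289)
(M - 3764)/(y + h) = (-289 - 3764)/(1428 + 4246) = -4053/5674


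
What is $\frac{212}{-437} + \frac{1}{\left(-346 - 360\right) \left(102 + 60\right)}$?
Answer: $- \frac{24247301}{49980564} \approx -0.48513$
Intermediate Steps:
$\frac{212}{-437} + \frac{1}{\left(-346 - 360\right) \left(102 + 60\right)} = 212 \left(- \frac{1}{437}\right) + \frac{1}{\left(-706\right) 162} = - \frac{212}{437} - \frac{1}{114372} = - \frac{24247301}{49980564}$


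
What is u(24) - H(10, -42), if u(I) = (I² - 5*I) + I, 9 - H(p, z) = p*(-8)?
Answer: 391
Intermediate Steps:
H(p, z) = 9 + 8*p (H(p, z) = 9 - p*(-8) = 9 - (-8)*p = 9 + 8*p)
u(I) = I² - 4*I
u(24) - H(10, -42) = 24*(-4 + 24) - (9 + 8*10) = 24*20 - (9 + 80) = 480 - 1*89 = 480 - 89 = 391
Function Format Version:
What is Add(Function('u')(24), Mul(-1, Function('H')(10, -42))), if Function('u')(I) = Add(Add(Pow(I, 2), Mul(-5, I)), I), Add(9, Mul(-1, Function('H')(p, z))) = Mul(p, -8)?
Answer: 391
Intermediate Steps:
Function('H')(p, z) = Add(9, Mul(8, p)) (Function('H')(p, z) = Add(9, Mul(-1, Mul(p, -8))) = Add(9, Mul(-1, Mul(-8, p))) = Add(9, Mul(8, p)))
Function('u')(I) = Add(Pow(I, 2), Mul(-4, I))
Add(Function('u')(24), Mul(-1, Function('H')(10, -42))) = Add(Mul(24, Add(-4, 24)), Mul(-1, Add(9, Mul(8, 10)))) = Add(Mul(24, 20), Mul(-1, Add(9, 80))) = Add(480, Mul(-1, 89)) = Add(480, -89) = 391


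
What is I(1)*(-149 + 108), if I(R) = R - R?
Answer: 0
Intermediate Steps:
I(R) = 0
I(1)*(-149 + 108) = 0*(-149 + 108) = 0*(-41) = 0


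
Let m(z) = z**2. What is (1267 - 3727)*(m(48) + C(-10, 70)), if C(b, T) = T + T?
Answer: -6012240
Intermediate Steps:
C(b, T) = 2*T
(1267 - 3727)*(m(48) + C(-10, 70)) = (1267 - 3727)*(48**2 + 2*70) = -2460*(2304 + 140) = -2460*2444 = -6012240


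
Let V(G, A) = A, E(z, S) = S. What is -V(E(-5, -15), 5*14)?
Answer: -70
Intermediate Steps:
-V(E(-5, -15), 5*14) = -5*14 = -1*70 = -70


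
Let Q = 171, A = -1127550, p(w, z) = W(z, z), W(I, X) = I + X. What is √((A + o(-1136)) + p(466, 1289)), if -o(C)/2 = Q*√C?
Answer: 2*√(-281243 - 342*I*√71) ≈ 5.4339 - 1060.7*I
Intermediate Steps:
p(w, z) = 2*z (p(w, z) = z + z = 2*z)
o(C) = -342*√C
√((A + o(-1136)) + p(466, 1289)) = √((-1127550 - 1368*I*√71) + 2*1289) = √((-1127550 - 1368*I*√71) + 2578) = √(-1124972 - 1368*I*√71)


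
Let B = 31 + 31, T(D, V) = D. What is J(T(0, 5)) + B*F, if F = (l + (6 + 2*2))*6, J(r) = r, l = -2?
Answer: 2976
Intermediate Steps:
B = 62
F = 48 (F = (-2 + (6 + 2*2))*6 = (-2 + (6 + 4))*6 = (-2 + 10)*6 = 8*6 = 48)
J(T(0, 5)) + B*F = 0 + 62*48 = 0 + 2976 = 2976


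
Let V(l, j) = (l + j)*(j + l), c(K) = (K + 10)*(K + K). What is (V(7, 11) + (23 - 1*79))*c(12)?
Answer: 141504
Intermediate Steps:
c(K) = 2*K*(10 + K) (c(K) = (10 + K)*(2*K) = 2*K*(10 + K))
V(l, j) = (j + l)² (V(l, j) = (j + l)*(j + l) = (j + l)²)
(V(7, 11) + (23 - 1*79))*c(12) = ((11 + 7)² + (23 - 1*79))*(2*12*(10 + 12)) = (18² + (23 - 79))*(2*12*22) = (324 - 56)*528 = 268*528 = 141504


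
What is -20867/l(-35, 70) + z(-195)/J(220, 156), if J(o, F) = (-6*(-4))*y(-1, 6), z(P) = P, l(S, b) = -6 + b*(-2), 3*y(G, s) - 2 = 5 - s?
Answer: 69233/584 ≈ 118.55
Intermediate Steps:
y(G, s) = 7/3 - s/3 (y(G, s) = ⅔ + (5 - s)/3 = ⅔ + (5/3 - s/3) = 7/3 - s/3)
l(S, b) = -6 - 2*b
J(o, F) = 8 (J(o, F) = (-6*(-4))*(7/3 - ⅓*6) = 24*(7/3 - 2) = 24*(⅓) = 8)
-20867/l(-35, 70) + z(-195)/J(220, 156) = -20867/(-6 - 2*70) - 195/8 = -20867/(-6 - 140) - 195*⅛ = -20867/(-146) - 195/8 = -20867*(-1/146) - 195/8 = 20867/146 - 195/8 = 69233/584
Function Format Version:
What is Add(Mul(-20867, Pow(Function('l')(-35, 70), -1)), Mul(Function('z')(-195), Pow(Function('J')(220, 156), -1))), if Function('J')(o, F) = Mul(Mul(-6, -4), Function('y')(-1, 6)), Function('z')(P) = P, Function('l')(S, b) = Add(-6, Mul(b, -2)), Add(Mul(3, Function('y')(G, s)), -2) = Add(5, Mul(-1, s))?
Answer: Rational(69233, 584) ≈ 118.55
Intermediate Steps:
Function('y')(G, s) = Add(Rational(7, 3), Mul(Rational(-1, 3), s)) (Function('y')(G, s) = Add(Rational(2, 3), Mul(Rational(1, 3), Add(5, Mul(-1, s)))) = Add(Rational(2, 3), Add(Rational(5, 3), Mul(Rational(-1, 3), s))) = Add(Rational(7, 3), Mul(Rational(-1, 3), s)))
Function('l')(S, b) = Add(-6, Mul(-2, b))
Function('J')(o, F) = 8 (Function('J')(o, F) = Mul(Mul(-6, -4), Add(Rational(7, 3), Mul(Rational(-1, 3), 6))) = Mul(24, Add(Rational(7, 3), -2)) = Mul(24, Rational(1, 3)) = 8)
Add(Mul(-20867, Pow(Function('l')(-35, 70), -1)), Mul(Function('z')(-195), Pow(Function('J')(220, 156), -1))) = Add(Mul(-20867, Pow(Add(-6, Mul(-2, 70)), -1)), Mul(-195, Pow(8, -1))) = Add(Mul(-20867, Pow(Add(-6, -140), -1)), Mul(-195, Rational(1, 8))) = Add(Mul(-20867, Pow(-146, -1)), Rational(-195, 8)) = Add(Mul(-20867, Rational(-1, 146)), Rational(-195, 8)) = Add(Rational(20867, 146), Rational(-195, 8)) = Rational(69233, 584)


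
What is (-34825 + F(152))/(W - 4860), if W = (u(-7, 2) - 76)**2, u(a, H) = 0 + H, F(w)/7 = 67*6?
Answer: -4573/88 ≈ -51.966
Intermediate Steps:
F(w) = 2814 (F(w) = 7*(67*6) = 7*402 = 2814)
u(a, H) = H
W = 5476 (W = (2 - 76)**2 = (-74)**2 = 5476)
(-34825 + F(152))/(W - 4860) = (-34825 + 2814)/(5476 - 4860) = -32011/616 = -32011*1/616 = -4573/88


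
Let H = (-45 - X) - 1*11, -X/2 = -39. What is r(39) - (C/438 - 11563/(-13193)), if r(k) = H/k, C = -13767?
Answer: 2037216829/75120942 ≈ 27.119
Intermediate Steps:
X = 78 (X = -2*(-39) = 78)
H = -134 (H = (-45 - 1*78) - 1*11 = (-45 - 78) - 11 = -123 - 11 = -134)
r(k) = -134/k
r(39) - (C/438 - 11563/(-13193)) = -134/39 - (-13767/438 - 11563/(-13193)) = -134*1/39 - (-13767*1/438 - 11563*(-1/13193)) = -134/39 - (-4589/146 + 11563/13193) = -134/39 - 1*(-58854479/1926178) = -134/39 + 58854479/1926178 = 2037216829/75120942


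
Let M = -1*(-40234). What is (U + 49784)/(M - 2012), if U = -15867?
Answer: 33917/38222 ≈ 0.88737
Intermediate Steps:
M = 40234
(U + 49784)/(M - 2012) = (-15867 + 49784)/(40234 - 2012) = 33917/38222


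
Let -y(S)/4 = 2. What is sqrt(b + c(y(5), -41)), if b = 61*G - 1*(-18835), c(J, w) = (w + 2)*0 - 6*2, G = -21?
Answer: 7*sqrt(358) ≈ 132.45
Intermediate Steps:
y(S) = -8 (y(S) = -4*2 = -8)
c(J, w) = -12 (c(J, w) = (2 + w)*0 - 12 = 0 - 12 = -12)
b = 17554 (b = 61*(-21) - 1*(-18835) = -1281 + 18835 = 17554)
sqrt(b + c(y(5), -41)) = sqrt(17554 - 12) = sqrt(17542) = 7*sqrt(358)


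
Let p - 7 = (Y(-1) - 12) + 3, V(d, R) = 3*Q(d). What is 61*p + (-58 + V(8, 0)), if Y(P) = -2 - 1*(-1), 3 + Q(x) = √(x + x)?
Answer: -238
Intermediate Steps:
Q(x) = -3 + √2*√x (Q(x) = -3 + √(x + x) = -3 + √(2*x) = -3 + √2*√x)
V(d, R) = -9 + 3*√2*√d (V(d, R) = 3*(-3 + √2*√d) = -9 + 3*√2*√d)
Y(P) = -1 (Y(P) = -2 + 1 = -1)
p = -3 (p = 7 + ((-1 - 12) + 3) = 7 + (-13 + 3) = 7 - 10 = -3)
61*p + (-58 + V(8, 0)) = 61*(-3) + (-58 + (-9 + 3*√2*√8)) = -183 + (-58 + (-9 + 3*√2*(2*√2))) = -183 + (-58 + (-9 + 12)) = -183 + (-58 + 3) = -183 - 55 = -238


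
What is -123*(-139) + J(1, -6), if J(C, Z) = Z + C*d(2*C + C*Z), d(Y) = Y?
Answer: 17087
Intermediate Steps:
J(C, Z) = Z + C*(2*C + C*Z)
-123*(-139) + J(1, -6) = -123*(-139) + (-6 + 1**2*(2 - 6)) = 17097 + (-6 + 1*(-4)) = 17097 + (-6 - 4) = 17097 - 10 = 17087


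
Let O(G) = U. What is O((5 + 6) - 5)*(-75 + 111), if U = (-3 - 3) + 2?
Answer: -144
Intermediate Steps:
U = -4 (U = -6 + 2 = -4)
O(G) = -4
O((5 + 6) - 5)*(-75 + 111) = -4*(-75 + 111) = -4*36 = -144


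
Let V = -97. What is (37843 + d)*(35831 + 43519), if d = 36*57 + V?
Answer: 3157971300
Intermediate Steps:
d = 1955 (d = 36*57 - 97 = 2052 - 97 = 1955)
(37843 + d)*(35831 + 43519) = (37843 + 1955)*(35831 + 43519) = 39798*79350 = 3157971300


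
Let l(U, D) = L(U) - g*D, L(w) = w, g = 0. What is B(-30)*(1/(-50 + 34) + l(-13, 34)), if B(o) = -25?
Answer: 5225/16 ≈ 326.56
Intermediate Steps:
l(U, D) = U (l(U, D) = U - 0*D = U - 1*0 = U + 0 = U)
B(-30)*(1/(-50 + 34) + l(-13, 34)) = -25*(1/(-50 + 34) - 13) = -25*(1/(-16) - 13) = -25*(-1/16 - 13) = -25*(-209/16) = 5225/16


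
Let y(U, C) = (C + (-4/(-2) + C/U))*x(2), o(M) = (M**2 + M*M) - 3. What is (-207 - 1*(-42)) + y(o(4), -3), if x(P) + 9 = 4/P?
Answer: -4561/29 ≈ -157.28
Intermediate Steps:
o(M) = -3 + 2*M**2 (o(M) = (M**2 + M**2) - 3 = 2*M**2 - 3 = -3 + 2*M**2)
x(P) = -9 + 4/P
y(U, C) = -14 - 7*C - 7*C/U (y(U, C) = (C + (-4/(-2) + C/U))*(-9 + 4/2) = (C + (-4*(-1/2) + C/U))*(-9 + 4*(1/2)) = (C + (2 + C/U))*(-9 + 2) = (2 + C + C/U)*(-7) = -14 - 7*C - 7*C/U)
(-207 - 1*(-42)) + y(o(4), -3) = (-207 - 1*(-42)) + (-14 - 7*(-3) - 7*(-3)/(-3 + 2*4**2)) = (-207 + 42) + (-14 + 21 - 7*(-3)/(-3 + 2*16)) = -165 + (-14 + 21 - 7*(-3)/(-3 + 32)) = -165 + (-14 + 21 - 7*(-3)/29) = -165 + (-14 + 21 - 7*(-3)*1/29) = -165 + (-14 + 21 + 21/29) = -165 + 224/29 = -4561/29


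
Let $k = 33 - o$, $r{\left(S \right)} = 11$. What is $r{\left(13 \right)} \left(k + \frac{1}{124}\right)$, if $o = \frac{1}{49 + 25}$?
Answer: $\frac{1665169}{4588} \approx 362.94$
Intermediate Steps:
$o = \frac{1}{74} \approx 0.013514$
$k = \frac{2441}{74}$ ($k = 33 - \frac{1}{74} = \frac{2441}{74} \approx 32.987$)
$r{\left(13 \right)} \left(k + \frac{1}{124}\right) = 11 \left(\frac{2441}{74} + \frac{1}{124}\right) = 11 \cdot \frac{151379}{4588} = \frac{1665169}{4588}$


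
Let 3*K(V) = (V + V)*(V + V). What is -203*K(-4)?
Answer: -12992/3 ≈ -4330.7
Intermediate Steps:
K(V) = 4*V**2/3 (K(V) = ((V + V)*(V + V))/3 = ((2*V)*(2*V))/3 = (4*V**2)/3 = 4*V**2/3)
-203*K(-4) = -812*(-4)**2/3 = -812*16/3 = -203*64/3 = -12992/3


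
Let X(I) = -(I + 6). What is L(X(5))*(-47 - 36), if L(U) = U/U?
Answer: -83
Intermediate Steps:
X(I) = -6 - I (X(I) = -(6 + I) = -6 - I)
L(U) = 1
L(X(5))*(-47 - 36) = 1*(-47 - 36) = 1*(-83) = -83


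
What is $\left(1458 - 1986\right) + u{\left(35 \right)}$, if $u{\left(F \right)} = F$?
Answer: $-493$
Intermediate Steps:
$\left(1458 - 1986\right) + u{\left(35 \right)} = \left(1458 - 1986\right) + 35 = -528 + 35 = -493$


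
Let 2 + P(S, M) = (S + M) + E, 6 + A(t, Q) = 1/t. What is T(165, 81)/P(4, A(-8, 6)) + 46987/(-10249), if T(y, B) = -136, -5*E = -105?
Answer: -17494157/1383615 ≈ -12.644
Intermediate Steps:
E = 21 (E = -1/5*(-105) = 21)
A(t, Q) = -6 + 1/t
P(S, M) = 19 + M + S (P(S, M) = -2 + ((S + M) + 21) = -2 + ((M + S) + 21) = -2 + (21 + M + S) = 19 + M + S)
T(165, 81)/P(4, A(-8, 6)) + 46987/(-10249) = -136/(19 + (-6 + 1/(-8)) + 4) + 46987/(-10249) = -136/(19 + (-6 - 1/8) + 4) + 46987*(-1/10249) = -136/(19 - 49/8 + 4) - 46987/10249 = -136/135/8 - 46987/10249 = -136*8/135 - 46987/10249 = -1088/135 - 46987/10249 = -17494157/1383615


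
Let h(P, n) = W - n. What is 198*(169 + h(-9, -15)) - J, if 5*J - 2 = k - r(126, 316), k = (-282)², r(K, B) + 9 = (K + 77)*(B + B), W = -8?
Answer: 223001/5 ≈ 44600.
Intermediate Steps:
r(K, B) = -9 + 2*B*(77 + K) (r(K, B) = -9 + (K + 77)*(B + B) = -9 + (77 + K)*(2*B) = -9 + 2*B*(77 + K))
k = 79524
J = -48761/5 (J = ⅖ + (79524 - (-9 + 154*316 + 2*316*126))/5 = ⅖ + (79524 - (-9 + 48664 + 79632))/5 = ⅖ + (79524 - 1*128287)/5 = ⅖ + (79524 - 128287)/5 = ⅖ + (⅕)*(-48763) = ⅖ - 48763/5 = -48761/5 ≈ -9752.2)
h(P, n) = -8 - n
198*(169 + h(-9, -15)) - J = 198*(169 + (-8 - 1*(-15))) - 1*(-48761/5) = 198*(169 + (-8 + 15)) + 48761/5 = 198*(169 + 7) + 48761/5 = 198*176 + 48761/5 = 34848 + 48761/5 = 223001/5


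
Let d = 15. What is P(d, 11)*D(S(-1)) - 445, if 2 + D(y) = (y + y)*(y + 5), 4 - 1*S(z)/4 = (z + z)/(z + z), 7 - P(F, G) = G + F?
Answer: -8159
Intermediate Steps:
P(F, G) = 7 - F - G (P(F, G) = 7 - (G + F) = 7 - (F + G) = 7 + (-F - G) = 7 - F - G)
S(z) = 12 (S(z) = 16 - 4*(z + z)/(z + z) = 16 - 4*2*z/(2*z) = 16 - 4*2*z*1/(2*z) = 16 - 4*1 = 16 - 4 = 12)
D(y) = -2 + 2*y*(5 + y) (D(y) = -2 + (y + y)*(y + 5) = -2 + (2*y)*(5 + y) = -2 + 2*y*(5 + y))
P(d, 11)*D(S(-1)) - 445 = (7 - 1*15 - 1*11)*(-2 + 2*12**2 + 10*12) - 445 = (7 - 15 - 11)*(-2 + 2*144 + 120) - 445 = -19*(-2 + 288 + 120) - 445 = -19*406 - 445 = -7714 - 445 = -8159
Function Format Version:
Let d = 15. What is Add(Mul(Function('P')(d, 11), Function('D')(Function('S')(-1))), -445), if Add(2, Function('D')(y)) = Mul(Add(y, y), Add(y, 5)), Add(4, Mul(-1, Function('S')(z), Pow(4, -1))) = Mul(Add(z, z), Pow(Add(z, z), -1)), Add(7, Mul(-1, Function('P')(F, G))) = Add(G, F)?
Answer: -8159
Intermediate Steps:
Function('P')(F, G) = Add(7, Mul(-1, F), Mul(-1, G)) (Function('P')(F, G) = Add(7, Mul(-1, Add(G, F))) = Add(7, Mul(-1, Add(F, G))) = Add(7, Add(Mul(-1, F), Mul(-1, G))) = Add(7, Mul(-1, F), Mul(-1, G)))
Function('S')(z) = 12 (Function('S')(z) = Add(16, Mul(-4, Mul(Add(z, z), Pow(Add(z, z), -1)))) = Add(16, Mul(-4, Mul(Mul(2, z), Pow(Mul(2, z), -1)))) = Add(16, Mul(-4, Mul(Mul(2, z), Mul(Rational(1, 2), Pow(z, -1))))) = Add(16, Mul(-4, 1)) = Add(16, -4) = 12)
Function('D')(y) = Add(-2, Mul(2, y, Add(5, y))) (Function('D')(y) = Add(-2, Mul(Add(y, y), Add(y, 5))) = Add(-2, Mul(Mul(2, y), Add(5, y))) = Add(-2, Mul(2, y, Add(5, y))))
Add(Mul(Function('P')(d, 11), Function('D')(Function('S')(-1))), -445) = Add(Mul(Add(7, Mul(-1, 15), Mul(-1, 11)), Add(-2, Mul(2, Pow(12, 2)), Mul(10, 12))), -445) = Add(Mul(Add(7, -15, -11), Add(-2, Mul(2, 144), 120)), -445) = Add(Mul(-19, Add(-2, 288, 120)), -445) = Add(Mul(-19, 406), -445) = Add(-7714, -445) = -8159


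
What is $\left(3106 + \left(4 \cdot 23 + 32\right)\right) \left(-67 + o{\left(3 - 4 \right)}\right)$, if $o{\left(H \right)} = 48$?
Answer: $-61370$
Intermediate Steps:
$\left(3106 + \left(4 \cdot 23 + 32\right)\right) \left(-67 + o{\left(3 - 4 \right)}\right) = \left(3106 + \left(4 \cdot 23 + 32\right)\right) \left(-67 + 48\right) = \left(3106 + \left(92 + 32\right)\right) \left(-19\right) = \left(3106 + 124\right) \left(-19\right) = 3230 \left(-19\right) = -61370$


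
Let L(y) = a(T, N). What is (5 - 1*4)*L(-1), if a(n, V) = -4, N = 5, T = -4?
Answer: -4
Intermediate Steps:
L(y) = -4
(5 - 1*4)*L(-1) = (5 - 1*4)*(-4) = (5 - 4)*(-4) = 1*(-4) = -4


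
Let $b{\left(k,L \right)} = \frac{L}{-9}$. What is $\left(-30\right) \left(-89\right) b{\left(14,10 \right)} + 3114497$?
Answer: $\frac{9334591}{3} \approx 3.1115 \cdot 10^{6}$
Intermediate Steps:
$b{\left(k,L \right)} = - \frac{L}{9}$ ($b{\left(k,L \right)} = L \left(- \frac{1}{9}\right) = - \frac{L}{9}$)
$\left(-30\right) \left(-89\right) b{\left(14,10 \right)} + 3114497 = \left(-30\right) \left(-89\right) \left(\left(- \frac{1}{9}\right) 10\right) + 3114497 = 2670 \left(- \frac{10}{9}\right) + 3114497 = - \frac{8900}{3} + 3114497 = \frac{9334591}{3}$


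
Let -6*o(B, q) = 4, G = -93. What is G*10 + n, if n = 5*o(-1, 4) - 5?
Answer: -2815/3 ≈ -938.33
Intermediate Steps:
o(B, q) = -2/3 (o(B, q) = -1/6*4 = -2/3)
n = -25/3 (n = 5*(-2/3) - 5 = -10/3 - 5 = -25/3 ≈ -8.3333)
G*10 + n = -93*10 - 25/3 = -930 - 25/3 = -2815/3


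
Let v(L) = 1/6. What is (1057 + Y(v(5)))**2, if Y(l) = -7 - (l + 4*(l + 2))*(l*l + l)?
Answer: 51270092041/46656 ≈ 1.0989e+6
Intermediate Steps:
v(L) = 1/6
Y(l) = -7 - (8 + 5*l)*(l + l**2) (Y(l) = -7 - (l + 4*(2 + l))*(l**2 + l) = -7 - (l + (8 + 4*l))*(l + l**2) = -7 - (8 + 5*l)*(l + l**2))
(1057 + Y(v(5)))**2 = (1057 + (-7 - 13*(1/6)**2 - 8*1/6 - 5*(1/6)**3))**2 = (1057 + (-7 - 13*1/36 - 4/3 - 5*1/216))**2 = (1057 + (-7 - 13/36 - 4/3 - 5/216))**2 = (1057 - 1883/216)**2 = (226429/216)**2 = 51270092041/46656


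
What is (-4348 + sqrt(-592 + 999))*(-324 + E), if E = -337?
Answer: 2874028 - 661*sqrt(407) ≈ 2.8607e+6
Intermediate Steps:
(-4348 + sqrt(-592 + 999))*(-324 + E) = (-4348 + sqrt(-592 + 999))*(-324 - 337) = (-4348 + sqrt(407))*(-661) = 2874028 - 661*sqrt(407)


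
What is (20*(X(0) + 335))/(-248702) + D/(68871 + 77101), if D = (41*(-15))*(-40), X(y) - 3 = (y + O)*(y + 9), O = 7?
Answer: 618421720/4537941043 ≈ 0.13628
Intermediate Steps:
X(y) = 3 + (7 + y)*(9 + y) (X(y) = 3 + (y + 7)*(y + 9) = 3 + (7 + y)*(9 + y))
D = 24600 (D = -615*(-40) = 24600)
(20*(X(0) + 335))/(-248702) + D/(68871 + 77101) = (20*((66 + 0² + 16*0) + 335))/(-248702) + 24600/(68871 + 77101) = (20*((66 + 0 + 0) + 335))*(-1/248702) + 24600/145972 = (20*(66 + 335))*(-1/248702) + 24600*(1/145972) = (20*401)*(-1/248702) + 6150/36493 = 8020*(-1/248702) + 6150/36493 = -4010/124351 + 6150/36493 = 618421720/4537941043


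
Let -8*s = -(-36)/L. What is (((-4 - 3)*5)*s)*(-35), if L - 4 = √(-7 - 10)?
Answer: -7350/11 + 3675*I*√17/22 ≈ -668.18 + 688.75*I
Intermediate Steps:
L = 4 + I*√17 (L = 4 + √(-7 - 10) = 4 + √(-17) = 4 + I*√17 ≈ 4.0 + 4.1231*I)
s = -9/(2*(4 + I*√17)) (s = -(-1)*(-36/(4 + I*√17))/8 = -9/(2*(4 + I*√17)) ≈ -0.54545 + 0.56224*I)
(((-4 - 3)*5)*s)*(-35) = (((-4 - 3)*5)*(-6/11 + 3*I*√17/22))*(-35) = ((-7*5)*(-6/11 + 3*I*√17/22))*(-35) = -35*(-6/11 + 3*I*√17/22)*(-35) = (210/11 - 105*I*√17/22)*(-35) = -7350/11 + 3675*I*√17/22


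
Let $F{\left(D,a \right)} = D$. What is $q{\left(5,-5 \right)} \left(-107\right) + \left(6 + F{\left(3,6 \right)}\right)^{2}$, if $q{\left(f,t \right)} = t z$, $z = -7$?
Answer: $-3664$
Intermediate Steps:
$q{\left(f,t \right)} = - 7 t$ ($q{\left(f,t \right)} = t \left(-7\right) = - 7 t$)
$q{\left(5,-5 \right)} \left(-107\right) + \left(6 + F{\left(3,6 \right)}\right)^{2} = \left(-7\right) \left(-5\right) \left(-107\right) + \left(6 + 3\right)^{2} = 35 \left(-107\right) + 9^{2} = -3745 + 81 = -3664$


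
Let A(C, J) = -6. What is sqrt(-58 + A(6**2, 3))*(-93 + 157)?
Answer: 512*I ≈ 512.0*I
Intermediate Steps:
sqrt(-58 + A(6**2, 3))*(-93 + 157) = sqrt(-58 - 6)*(-93 + 157) = sqrt(-64)*64 = (8*I)*64 = 512*I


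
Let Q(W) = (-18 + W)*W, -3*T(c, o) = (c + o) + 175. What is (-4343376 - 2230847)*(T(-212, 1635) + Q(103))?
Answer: -162166358741/3 ≈ -5.4055e+10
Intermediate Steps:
T(c, o) = -175/3 - c/3 - o/3 (T(c, o) = -((c + o) + 175)/3 = -(175 + c + o)/3 = -175/3 - c/3 - o/3)
Q(W) = W*(-18 + W)
(-4343376 - 2230847)*(T(-212, 1635) + Q(103)) = (-4343376 - 2230847)*((-175/3 - 1/3*(-212) - 1/3*1635) + 103*(-18 + 103)) = -6574223*((-175/3 + 212/3 - 545) + 103*85) = -6574223*(-1598/3 + 8755) = -6574223*24667/3 = -162166358741/3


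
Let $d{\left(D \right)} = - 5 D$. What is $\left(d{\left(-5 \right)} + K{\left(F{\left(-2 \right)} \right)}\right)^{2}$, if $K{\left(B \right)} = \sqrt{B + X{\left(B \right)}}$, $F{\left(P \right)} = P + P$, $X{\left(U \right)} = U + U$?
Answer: $613 + 100 i \sqrt{3} \approx 613.0 + 173.21 i$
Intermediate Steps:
$X{\left(U \right)} = 2 U$
$F{\left(P \right)} = 2 P$
$K{\left(B \right)} = \sqrt{3} \sqrt{B}$ ($K{\left(B \right)} = \sqrt{B + 2 B} = \sqrt{3 B} = \sqrt{3} \sqrt{B}$)
$\left(d{\left(-5 \right)} + K{\left(F{\left(-2 \right)} \right)}\right)^{2} = \left(\left(-5\right) \left(-5\right) + \sqrt{3} \sqrt{2 \left(-2\right)}\right)^{2} = \left(25 + \sqrt{3} \sqrt{-4}\right)^{2} = \left(25 + \sqrt{3} \cdot 2 i\right)^{2} = \left(25 + 2 i \sqrt{3}\right)^{2}$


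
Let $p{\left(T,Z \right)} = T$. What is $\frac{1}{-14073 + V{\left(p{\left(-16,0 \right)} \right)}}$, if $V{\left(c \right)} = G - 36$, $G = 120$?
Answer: $- \frac{1}{13989} \approx -7.1485 \cdot 10^{-5}$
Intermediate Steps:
$V{\left(c \right)} = 84$ ($V{\left(c \right)} = 120 - 36 = 84$)
$\frac{1}{-14073 + V{\left(p{\left(-16,0 \right)} \right)}} = \frac{1}{-14073 + 84} = \frac{1}{-13989} = - \frac{1}{13989}$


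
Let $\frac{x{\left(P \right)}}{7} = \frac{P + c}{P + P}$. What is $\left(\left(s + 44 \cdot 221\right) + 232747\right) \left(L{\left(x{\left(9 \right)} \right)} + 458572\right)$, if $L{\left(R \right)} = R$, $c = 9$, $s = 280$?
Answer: $111320510829$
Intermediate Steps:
$x{\left(P \right)} = \frac{7 \left(9 + P\right)}{2 P}$ ($x{\left(P \right)} = 7 \frac{P + 9}{P + P} = 7 \frac{9 + P}{2 P} = \frac{7 \left(9 + P\right)}{2 P}$)
$\left(\left(s + 44 \cdot 221\right) + 232747\right) \left(L{\left(x{\left(9 \right)} \right)} + 458572\right) = \left(\left(280 + 44 \cdot 221\right) + 232747\right) \left(\frac{7 \left(9 + 9\right)}{2 \cdot 9} + 458572\right) = \left(\left(280 + 9724\right) + 232747\right) \left(\frac{7}{2} \cdot \frac{1}{9} \cdot 18 + 458572\right) = \left(10004 + 232747\right) \left(7 + 458572\right) = 242751 \cdot 458579 = 111320510829$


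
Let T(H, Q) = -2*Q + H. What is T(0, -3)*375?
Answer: 2250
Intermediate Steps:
T(H, Q) = H - 2*Q
T(0, -3)*375 = (0 - 2*(-3))*375 = (0 + 6)*375 = 6*375 = 2250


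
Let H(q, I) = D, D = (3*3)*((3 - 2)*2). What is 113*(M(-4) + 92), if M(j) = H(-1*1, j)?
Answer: 12430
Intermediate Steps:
D = 18 (D = 9*(1*2) = 9*2 = 18)
H(q, I) = 18
M(j) = 18
113*(M(-4) + 92) = 113*(18 + 92) = 113*110 = 12430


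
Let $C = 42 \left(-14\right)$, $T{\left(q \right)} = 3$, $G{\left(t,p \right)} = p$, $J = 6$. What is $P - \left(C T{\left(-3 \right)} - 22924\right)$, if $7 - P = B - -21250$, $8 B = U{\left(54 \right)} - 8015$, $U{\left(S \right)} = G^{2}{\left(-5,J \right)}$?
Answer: $\frac{35539}{8} \approx 4442.4$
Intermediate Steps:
$C = -588$
$U{\left(S \right)} = 36$ ($U{\left(S \right)} = 6^{2} = 36$)
$B = - \frac{7979}{8}$ ($B = \frac{36 - 8015}{8} = \frac{1}{8} \left(-7979\right) = - \frac{7979}{8} \approx -997.38$)
$P = - \frac{161965}{8}$ ($P = 7 - \left(- \frac{7979}{8} - -21250\right) = 7 - \left(- \frac{7979}{8} + 21250\right) = 7 - \frac{162021}{8} = - \frac{161965}{8} \approx -20246.0$)
$P - \left(C T{\left(-3 \right)} - 22924\right) = - \frac{161965}{8} - \left(\left(-588\right) 3 - 22924\right) = - \frac{161965}{8} - \left(-1764 - 22924\right) = - \frac{161965}{8} - -24688 = - \frac{161965}{8} + 24688 = \frac{35539}{8}$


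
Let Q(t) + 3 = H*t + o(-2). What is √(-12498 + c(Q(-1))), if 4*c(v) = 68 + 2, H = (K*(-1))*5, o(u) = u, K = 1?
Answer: I*√49922/2 ≈ 111.72*I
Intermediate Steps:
H = -5 (H = (1*(-1))*5 = -1*5 = -5)
Q(t) = -5 - 5*t (Q(t) = -3 + (-5*t - 2) = -3 + (-2 - 5*t) = -5 - 5*t)
c(v) = 35/2 (c(v) = (68 + 2)/4 = (¼)*70 = 35/2)
√(-12498 + c(Q(-1))) = √(-12498 + 35/2) = √(-24961/2) = I*√49922/2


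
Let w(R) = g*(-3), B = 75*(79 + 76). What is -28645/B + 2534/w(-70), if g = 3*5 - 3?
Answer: -1016299/13950 ≈ -72.853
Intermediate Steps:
B = 11625 (B = 75*155 = 11625)
g = 12 (g = 15 - 3 = 12)
w(R) = -36 (w(R) = 12*(-3) = -36)
-28645/B + 2534/w(-70) = -28645/11625 + 2534/(-36) = -28645*1/11625 + 2534*(-1/36) = -5729/2325 - 1267/18 = -1016299/13950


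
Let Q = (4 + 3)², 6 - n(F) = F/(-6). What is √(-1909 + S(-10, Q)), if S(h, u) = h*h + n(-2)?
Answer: I*√16230/3 ≈ 42.466*I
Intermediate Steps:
n(F) = 6 + F/6 (n(F) = 6 - F/(-6) = 6 - F*(-1)/6 = 6 - (-1)*F/6 = 6 + F/6)
Q = 49 (Q = 7² = 49)
S(h, u) = 17/3 + h² (S(h, u) = h*h + (6 + (⅙)*(-2)) = h² + (6 - ⅓) = h² + 17/3 = 17/3 + h²)
√(-1909 + S(-10, Q)) = √(-1909 + (17/3 + (-10)²)) = √(-1909 + (17/3 + 100)) = √(-1909 + 317/3) = √(-5410/3) = I*√16230/3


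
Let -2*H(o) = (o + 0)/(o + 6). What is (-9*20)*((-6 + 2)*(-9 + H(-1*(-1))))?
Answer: -45720/7 ≈ -6531.4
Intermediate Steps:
H(o) = -o/(2*(6 + o)) (H(o) = -(o + 0)/(2*(o + 6)) = -o/(2*(6 + o)))
(-9*20)*((-6 + 2)*(-9 + H(-1*(-1)))) = (-9*20)*((-6 + 2)*(-9 - (-1*(-1))/(12 + 2*(-1*(-1))))) = -(-720)*(-9 - 1*1/(12 + 2*1)) = -(-720)*(-9 - 1*1/(12 + 2)) = -(-720)*(-9 - 1*1/14) = -(-720)*(-9 - 1*1*1/14) = -(-720)*(-9 - 1/14) = -(-720)*(-127)/14 = -180*254/7 = -45720/7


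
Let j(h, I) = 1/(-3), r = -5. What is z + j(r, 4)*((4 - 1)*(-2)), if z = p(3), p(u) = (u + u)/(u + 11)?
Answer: 17/7 ≈ 2.4286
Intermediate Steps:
p(u) = 2*u/(11 + u) (p(u) = (2*u)/(11 + u) = 2*u/(11 + u))
j(h, I) = -⅓
z = 3/7 (z = 2*3/(11 + 3) = 2*3/14 = 2*3*(1/14) = 3/7 ≈ 0.42857)
z + j(r, 4)*((4 - 1)*(-2)) = 3/7 - (4 - 1)*(-2)/3 = 3/7 - (-2) = 3/7 - ⅓*(-6) = 3/7 + 2 = 17/7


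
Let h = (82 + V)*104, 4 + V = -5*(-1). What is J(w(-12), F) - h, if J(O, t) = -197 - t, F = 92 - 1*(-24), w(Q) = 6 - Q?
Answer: -8945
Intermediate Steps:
F = 116 (F = 92 + 24 = 116)
V = 1 (V = -4 - 5*(-1) = -4 + 5 = 1)
h = 8632 (h = (82 + 1)*104 = 83*104 = 8632)
J(w(-12), F) - h = (-197 - 1*116) - 1*8632 = (-197 - 116) - 8632 = -313 - 8632 = -8945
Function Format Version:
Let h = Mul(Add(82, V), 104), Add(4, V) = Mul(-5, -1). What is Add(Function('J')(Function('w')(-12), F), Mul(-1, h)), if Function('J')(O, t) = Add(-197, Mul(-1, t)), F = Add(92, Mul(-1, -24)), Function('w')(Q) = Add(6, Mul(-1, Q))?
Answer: -8945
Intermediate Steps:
F = 116 (F = Add(92, 24) = 116)
V = 1 (V = Add(-4, Mul(-5, -1)) = Add(-4, 5) = 1)
h = 8632 (h = Mul(Add(82, 1), 104) = Mul(83, 104) = 8632)
Add(Function('J')(Function('w')(-12), F), Mul(-1, h)) = Add(Add(-197, Mul(-1, 116)), Mul(-1, 8632)) = Add(Add(-197, -116), -8632) = Add(-313, -8632) = -8945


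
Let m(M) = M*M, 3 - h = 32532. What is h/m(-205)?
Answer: -32529/42025 ≈ -0.77404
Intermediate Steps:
h = -32529 (h = 3 - 1*32532 = 3 - 32532 = -32529)
m(M) = M**2
h/m(-205) = -32529/((-205)**2) = -32529/42025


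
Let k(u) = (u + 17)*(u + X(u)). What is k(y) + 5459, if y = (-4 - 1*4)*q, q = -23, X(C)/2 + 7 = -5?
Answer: 37619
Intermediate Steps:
X(C) = -24 (X(C) = -14 + 2*(-5) = -14 - 10 = -24)
y = 184 (y = (-4 - 1*4)*(-23) = (-4 - 4)*(-23) = -8*(-23) = 184)
k(u) = (-24 + u)*(17 + u) (k(u) = (u + 17)*(u - 24) = (17 + u)*(-24 + u) = (-24 + u)*(17 + u))
k(y) + 5459 = (-408 + 184**2 - 7*184) + 5459 = (-408 + 33856 - 1288) + 5459 = 32160 + 5459 = 37619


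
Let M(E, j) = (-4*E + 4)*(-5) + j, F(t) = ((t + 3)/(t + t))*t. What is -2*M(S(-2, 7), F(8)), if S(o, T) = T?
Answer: -251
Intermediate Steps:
F(t) = 3/2 + t/2 (F(t) = ((3 + t)/((2*t)))*t = ((3 + t)*(1/(2*t)))*t = ((3 + t)/(2*t))*t = 3/2 + t/2)
M(E, j) = -20 + j + 20*E (M(E, j) = (4 - 4*E)*(-5) + j = (-20 + 20*E) + j = -20 + j + 20*E)
-2*M(S(-2, 7), F(8)) = -2*(-20 + (3/2 + (½)*8) + 20*7) = -2*(-20 + (3/2 + 4) + 140) = -2*(-20 + 11/2 + 140) = -2*251/2 = -251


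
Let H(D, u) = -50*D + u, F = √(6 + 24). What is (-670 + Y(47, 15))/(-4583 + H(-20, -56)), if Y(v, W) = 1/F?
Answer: 670/3639 - √30/109170 ≈ 0.18407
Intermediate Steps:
F = √30 ≈ 5.4772
H(D, u) = u - 50*D
Y(v, W) = √30/30 (Y(v, W) = 1/(√30) = √30/30)
(-670 + Y(47, 15))/(-4583 + H(-20, -56)) = (-670 + √30/30)/(-4583 + (-56 - 50*(-20))) = (-670 + √30/30)/(-4583 + (-56 + 1000)) = (-670 + √30/30)/(-4583 + 944) = (-670 + √30/30)/(-3639) = (-670 + √30/30)*(-1/3639) = 670/3639 - √30/109170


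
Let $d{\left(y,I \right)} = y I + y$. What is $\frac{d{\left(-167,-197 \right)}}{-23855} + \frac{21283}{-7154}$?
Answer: $- \frac{741870693}{170658670} \approx -4.3471$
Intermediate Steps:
$d{\left(y,I \right)} = y + I y$ ($d{\left(y,I \right)} = I y + y = y + I y$)
$\frac{d{\left(-167,-197 \right)}}{-23855} + \frac{21283}{-7154} = \frac{\left(-167\right) \left(1 - 197\right)}{-23855} + \frac{21283}{-7154} = \left(-167\right) \left(-196\right) \left(- \frac{1}{23855}\right) + 21283 \left(- \frac{1}{7154}\right) = 32732 \left(- \frac{1}{23855}\right) - \frac{21283}{7154} = - \frac{32732}{23855} - \frac{21283}{7154} = - \frac{741870693}{170658670}$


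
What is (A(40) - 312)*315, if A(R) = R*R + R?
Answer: 418320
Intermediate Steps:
A(R) = R + R**2 (A(R) = R**2 + R = R + R**2)
(A(40) - 312)*315 = (40*(1 + 40) - 312)*315 = (40*41 - 312)*315 = (1640 - 312)*315 = 1328*315 = 418320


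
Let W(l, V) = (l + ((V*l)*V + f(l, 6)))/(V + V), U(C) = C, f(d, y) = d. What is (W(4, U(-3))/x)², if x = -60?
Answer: 121/8100 ≈ 0.014938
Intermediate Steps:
W(l, V) = (2*l + l*V²)/(2*V) (W(l, V) = (l + ((V*l)*V + l))/(V + V) = (l + (l*V² + l))/((2*V)) = (l + (l + l*V²))*(1/(2*V)) = (2*l + l*V²)*(1/(2*V)) = (2*l + l*V²)/(2*V))
(W(4, U(-3))/x)² = ((4/(-3) + (½)*(-3)*4)/(-60))² = ((4*(-⅓) - 6)*(-1/60))² = ((-4/3 - 6)*(-1/60))² = (-22/3*(-1/60))² = (11/90)² = 121/8100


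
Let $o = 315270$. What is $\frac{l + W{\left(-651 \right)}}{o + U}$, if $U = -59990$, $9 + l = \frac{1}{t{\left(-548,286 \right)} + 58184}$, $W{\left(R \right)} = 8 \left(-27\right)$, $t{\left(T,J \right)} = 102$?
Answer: $- \frac{13114349}{14879250080} \approx -0.00088139$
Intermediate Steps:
$W{\left(R \right)} = -216$
$l = - \frac{524573}{58286}$ ($l = -9 + \frac{1}{102 + 58184} = -9 + \frac{1}{58286} = - \frac{524573}{58286} \approx -9.0$)
$\frac{l + W{\left(-651 \right)}}{o + U} = \frac{- \frac{524573}{58286} - 216}{315270 - 59990} = - \frac{13114349}{58286 \cdot 255280} = \left(- \frac{13114349}{58286}\right) \frac{1}{255280} = - \frac{13114349}{14879250080}$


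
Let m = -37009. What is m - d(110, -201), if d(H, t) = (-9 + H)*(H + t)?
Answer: -27818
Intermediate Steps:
m - d(110, -201) = -37009 - (110² - 9*110 - 9*(-201) + 110*(-201)) = -37009 - (12100 - 990 + 1809 - 22110) = -37009 - 1*(-9191) = -37009 + 9191 = -27818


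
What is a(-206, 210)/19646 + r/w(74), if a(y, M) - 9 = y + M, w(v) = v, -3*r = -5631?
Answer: 9219126/363451 ≈ 25.366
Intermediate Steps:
r = 1877 (r = -⅓*(-5631) = 1877)
a(y, M) = 9 + M + y (a(y, M) = 9 + (y + M) = 9 + (M + y) = 9 + M + y)
a(-206, 210)/19646 + r/w(74) = (9 + 210 - 206)/19646 + 1877/74 = 13*(1/19646) + 1877*(1/74) = 13/19646 + 1877/74 = 9219126/363451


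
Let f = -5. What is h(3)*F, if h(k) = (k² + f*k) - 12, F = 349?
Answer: -6282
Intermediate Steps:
h(k) = -12 + k² - 5*k (h(k) = (k² - 5*k) - 12 = -12 + k² - 5*k)
h(3)*F = (-12 + 3² - 5*3)*349 = (-12 + 9 - 15)*349 = -18*349 = -6282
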